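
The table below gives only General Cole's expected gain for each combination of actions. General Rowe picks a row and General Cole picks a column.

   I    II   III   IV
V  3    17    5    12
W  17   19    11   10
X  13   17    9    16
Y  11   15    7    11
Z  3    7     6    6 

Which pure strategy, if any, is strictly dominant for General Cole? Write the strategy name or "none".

II

II vs I: V: 17>3, W: 19>17, X: 17>13, Y: 15>11, Z: 7>3.
II vs III: V: 17>5, W: 19>11, X: 17>9, Y: 15>7, Z: 7>6.
II vs IV: V: 17>12, W: 19>10, X: 17>16, Y: 15>11, Z: 7>6.
II strictly beats every other strategy against every opponent action, so it is strictly dominant.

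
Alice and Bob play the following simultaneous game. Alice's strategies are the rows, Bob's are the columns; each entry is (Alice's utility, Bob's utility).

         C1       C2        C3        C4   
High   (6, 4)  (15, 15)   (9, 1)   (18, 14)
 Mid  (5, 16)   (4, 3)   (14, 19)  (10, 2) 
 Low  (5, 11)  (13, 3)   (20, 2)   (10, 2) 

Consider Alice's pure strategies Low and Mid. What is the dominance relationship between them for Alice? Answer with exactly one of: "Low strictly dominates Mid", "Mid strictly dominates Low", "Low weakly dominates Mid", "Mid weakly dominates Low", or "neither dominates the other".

Compare Low to Mid across each choice by Bob: C1: 5=5, C2: 13>4, C3: 20>14, C4: 10=10.
Low is at least as good everywhere and strictly better somewhere (tied only at C1, C4), so Low weakly but not strictly dominates Mid.

Low weakly dominates Mid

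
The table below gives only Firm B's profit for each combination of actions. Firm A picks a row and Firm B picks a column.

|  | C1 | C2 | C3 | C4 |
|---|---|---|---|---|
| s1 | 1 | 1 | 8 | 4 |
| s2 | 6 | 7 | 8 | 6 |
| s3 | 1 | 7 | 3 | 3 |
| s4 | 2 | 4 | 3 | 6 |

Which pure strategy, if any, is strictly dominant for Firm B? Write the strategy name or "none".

C1 fails to dominate C2 at s1 (1=1).
C2 fails to dominate C1 at s1 (1=1).
C3 fails to dominate C2 at s3 (3<7).
C4 fails to dominate C1 at s2 (6=6).
No single strategy dominates all the others.

none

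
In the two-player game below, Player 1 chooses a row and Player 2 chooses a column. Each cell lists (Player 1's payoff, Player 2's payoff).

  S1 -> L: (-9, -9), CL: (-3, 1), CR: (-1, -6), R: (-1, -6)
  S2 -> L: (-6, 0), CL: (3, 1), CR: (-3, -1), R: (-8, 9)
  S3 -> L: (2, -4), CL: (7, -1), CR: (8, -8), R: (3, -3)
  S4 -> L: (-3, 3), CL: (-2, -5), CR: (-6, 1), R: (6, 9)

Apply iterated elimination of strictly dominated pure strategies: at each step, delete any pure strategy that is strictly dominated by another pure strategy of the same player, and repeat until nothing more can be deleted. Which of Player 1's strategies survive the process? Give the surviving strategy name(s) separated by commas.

For Player 1, S3 strictly dominates S1 on the remaining columns (L: 2>-9, CL: 7>-3, CR: 8>-1, R: 3>-1); eliminate S1.
Row S2 is eliminated: S3 beats it against every remaining column (L: 2>-6, CL: 7>3, CR: 8>-3, R: 3>-8).
Column L is eliminated: R beats it against every remaining row (S3: -3>-4, S4: 9>3).
Player 2's strategy CR is strictly dominated by R (S3: -3>-8, S4: 9>1) and is removed.
Among the remaining strategies, none is strictly dominated by another pure strategy of the same player, so the elimination stops.
Surviving strategies — Player 1: {S3, S4}; Player 2: {CL, R}.

S3, S4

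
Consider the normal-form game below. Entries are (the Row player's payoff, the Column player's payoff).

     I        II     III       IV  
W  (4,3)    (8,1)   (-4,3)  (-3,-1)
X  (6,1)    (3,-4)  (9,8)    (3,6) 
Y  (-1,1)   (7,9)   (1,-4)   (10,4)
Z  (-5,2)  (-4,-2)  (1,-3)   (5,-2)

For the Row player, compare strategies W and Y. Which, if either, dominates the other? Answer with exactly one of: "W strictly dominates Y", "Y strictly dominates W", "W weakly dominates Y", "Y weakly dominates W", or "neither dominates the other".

neither dominates the other

W's payoffs vs Y's, by the Column player's action — I: 4>-1, II: 8>7, III: -4<1, IV: -3<10.
W does better at I, II but worse at III, IV; neither strategy dominates the other.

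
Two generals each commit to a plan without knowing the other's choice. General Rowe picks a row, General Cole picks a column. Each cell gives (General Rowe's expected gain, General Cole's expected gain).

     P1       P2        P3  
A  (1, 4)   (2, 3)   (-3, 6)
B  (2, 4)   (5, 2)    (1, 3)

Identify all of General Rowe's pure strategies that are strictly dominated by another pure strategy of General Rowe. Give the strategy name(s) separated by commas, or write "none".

B strictly dominates A — P1: 2>1, P2: 5>2, P3: 1>-3.
B is not dominated — it holds its own against A at P1 (2>1).

A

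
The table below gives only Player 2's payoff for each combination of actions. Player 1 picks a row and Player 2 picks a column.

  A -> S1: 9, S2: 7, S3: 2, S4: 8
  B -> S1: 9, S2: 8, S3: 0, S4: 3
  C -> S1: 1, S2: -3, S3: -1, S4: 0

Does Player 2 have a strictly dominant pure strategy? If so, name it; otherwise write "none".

S1 vs S2: A: 9>7, B: 9>8, C: 1>-3.
S1 vs S3: A: 9>2, B: 9>0, C: 1>-1.
S1 vs S4: A: 9>8, B: 9>3, C: 1>0.
S1 strictly beats every other strategy against every opponent action, so it is strictly dominant.

S1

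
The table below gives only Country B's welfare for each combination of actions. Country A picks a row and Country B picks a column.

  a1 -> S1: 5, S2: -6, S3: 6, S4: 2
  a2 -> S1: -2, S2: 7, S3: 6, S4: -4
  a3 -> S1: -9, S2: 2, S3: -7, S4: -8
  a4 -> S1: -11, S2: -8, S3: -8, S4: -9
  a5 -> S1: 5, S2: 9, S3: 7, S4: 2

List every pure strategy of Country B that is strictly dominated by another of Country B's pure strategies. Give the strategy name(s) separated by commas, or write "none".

S1 is strictly dominated by S3 (a1: 6>5, a2: 6>-2, a3: -7>-9, a4: -8>-11, a5: 7>5).
Nothing dominates S2: S1 at a2 (7>-2); S3 at a2 (7>6); S4 at a2 (7>-4).
S3: no other strategy beats it everywhere (S1 at a1 (6>5); S2 at a1 (6>-6); S4 at a1 (6>2)).
S3 strictly dominates S4 — a1: 6>2, a2: 6>-4, a3: -7>-8, a4: -8>-9, a5: 7>2.

S1, S4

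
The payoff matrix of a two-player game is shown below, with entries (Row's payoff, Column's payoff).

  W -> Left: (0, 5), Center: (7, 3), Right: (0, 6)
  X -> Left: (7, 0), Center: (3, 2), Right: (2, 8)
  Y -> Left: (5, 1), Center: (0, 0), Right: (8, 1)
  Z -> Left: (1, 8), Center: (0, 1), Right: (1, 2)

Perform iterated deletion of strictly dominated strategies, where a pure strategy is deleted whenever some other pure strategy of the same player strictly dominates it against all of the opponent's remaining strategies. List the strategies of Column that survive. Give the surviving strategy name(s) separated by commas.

Left, Right

Row's strategy Z is strictly dominated by X (Left: 7>1, Center: 3>0, Right: 2>1) and is removed.
Column Center is eliminated: Right beats it against every remaining row (W: 6>3, X: 8>2, Y: 1>0).
Row's strategy W is strictly dominated by X (Left: 7>0, Right: 2>0) and is removed.
Among the remaining strategies, none is strictly dominated by another pure strategy of the same player, so the elimination stops.
Surviving strategies — Row: {X, Y}; Column: {Left, Right}.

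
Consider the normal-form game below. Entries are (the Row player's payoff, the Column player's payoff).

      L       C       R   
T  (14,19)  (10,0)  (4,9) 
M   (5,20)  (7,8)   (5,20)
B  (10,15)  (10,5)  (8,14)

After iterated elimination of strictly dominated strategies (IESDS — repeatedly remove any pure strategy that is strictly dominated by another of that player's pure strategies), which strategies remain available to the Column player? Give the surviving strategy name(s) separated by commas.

L

Row M is eliminated: B beats it against every remaining column (L: 10>5, C: 10>7, R: 8>5).
For the Column player, L strictly dominates C on the remaining rows (T: 19>0, B: 15>5); eliminate C.
For the Column player, L strictly dominates R on the remaining rows (T: 19>9, B: 15>14); eliminate R.
Row B is eliminated: T beats it against every remaining column (L: 14>10).
Among the remaining strategies, none is strictly dominated by another pure strategy of the same player, so the elimination stops.
Surviving strategies — the Row player: {T}; the Column player: {L}.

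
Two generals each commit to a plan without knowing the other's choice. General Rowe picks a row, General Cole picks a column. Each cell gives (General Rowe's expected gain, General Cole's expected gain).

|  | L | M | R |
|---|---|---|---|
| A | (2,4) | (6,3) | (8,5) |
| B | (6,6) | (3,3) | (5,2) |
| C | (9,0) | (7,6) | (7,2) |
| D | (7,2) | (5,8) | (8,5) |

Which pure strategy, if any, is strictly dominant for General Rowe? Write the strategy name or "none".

none

A fails to dominate B at L (2<6).
B fails to dominate A at M (3<6).
C fails to dominate A at R (7<8).
D fails to dominate A at M (5<6).
No single strategy dominates all the others.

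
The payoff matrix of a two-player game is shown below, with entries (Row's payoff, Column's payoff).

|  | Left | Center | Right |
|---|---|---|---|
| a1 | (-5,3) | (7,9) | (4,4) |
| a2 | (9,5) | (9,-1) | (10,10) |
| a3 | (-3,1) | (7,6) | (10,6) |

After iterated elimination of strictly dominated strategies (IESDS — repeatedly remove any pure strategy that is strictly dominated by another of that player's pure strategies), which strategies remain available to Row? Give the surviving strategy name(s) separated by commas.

a2, a3

Row a1 is eliminated: a2 beats it against every remaining column (Left: 9>-5, Center: 9>7, Right: 10>4).
For Column, Right strictly dominates Left on the remaining rows (a2: 10>5, a3: 6>1); eliminate Left.
Among the remaining strategies, none is strictly dominated by another pure strategy of the same player, so the elimination stops.
Surviving strategies — Row: {a2, a3}; Column: {Center, Right}.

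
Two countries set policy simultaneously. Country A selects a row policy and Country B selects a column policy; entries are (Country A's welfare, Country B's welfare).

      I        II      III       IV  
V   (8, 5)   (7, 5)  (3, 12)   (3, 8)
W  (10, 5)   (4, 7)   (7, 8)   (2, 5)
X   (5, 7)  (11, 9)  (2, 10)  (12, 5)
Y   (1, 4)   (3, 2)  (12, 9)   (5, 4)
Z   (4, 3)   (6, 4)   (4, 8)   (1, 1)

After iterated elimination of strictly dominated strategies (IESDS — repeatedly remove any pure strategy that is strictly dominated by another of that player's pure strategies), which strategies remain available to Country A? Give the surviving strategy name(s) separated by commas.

Y

Column I is eliminated: III beats it against every remaining row (V: 12>5, W: 8>5, X: 10>7, Y: 9>4, Z: 8>3).
Column II is eliminated: III beats it against every remaining row (V: 12>5, W: 8>7, X: 10>9, Y: 9>2, Z: 8>4).
Country A's strategy V is strictly dominated by Y (III: 12>3, IV: 5>3) and is removed.
Country A's strategy W is strictly dominated by Y (III: 12>7, IV: 5>2) and is removed.
Country A's strategy Z is strictly dominated by Y (III: 12>4, IV: 5>1) and is removed.
Country B's strategy IV is strictly dominated by III (X: 10>5, Y: 9>4) and is removed.
Row X is eliminated: Y beats it against every remaining column (III: 12>2).
Among the remaining strategies, none is strictly dominated by another pure strategy of the same player, so the elimination stops.
Surviving strategies — Country A: {Y}; Country B: {III}.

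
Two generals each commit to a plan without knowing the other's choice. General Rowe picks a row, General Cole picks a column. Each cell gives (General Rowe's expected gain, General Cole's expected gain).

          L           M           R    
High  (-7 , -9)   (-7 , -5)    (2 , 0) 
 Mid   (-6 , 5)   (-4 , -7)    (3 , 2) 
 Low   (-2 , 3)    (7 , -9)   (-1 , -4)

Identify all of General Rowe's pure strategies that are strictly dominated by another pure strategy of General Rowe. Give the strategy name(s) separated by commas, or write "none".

High: dominated, since Mid does at least as well everywhere (L: -6>-7, M: -4>-7, R: 3>2).
Mid: no other strategy beats it everywhere (High at L (-6>-7); Low at R (3>-1)).
Low: no other strategy beats it everywhere (High at L (-2>-7); Mid at L (-2>-6)).

High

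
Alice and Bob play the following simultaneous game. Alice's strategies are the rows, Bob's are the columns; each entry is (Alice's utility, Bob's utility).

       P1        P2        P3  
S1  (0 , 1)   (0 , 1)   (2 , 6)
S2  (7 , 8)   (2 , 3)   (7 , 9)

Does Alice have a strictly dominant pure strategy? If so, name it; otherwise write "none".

S2

S2 vs S1: P1: 7>0, P2: 2>0, P3: 7>2.
S2 strictly beats every other strategy against every opponent action, so it is strictly dominant.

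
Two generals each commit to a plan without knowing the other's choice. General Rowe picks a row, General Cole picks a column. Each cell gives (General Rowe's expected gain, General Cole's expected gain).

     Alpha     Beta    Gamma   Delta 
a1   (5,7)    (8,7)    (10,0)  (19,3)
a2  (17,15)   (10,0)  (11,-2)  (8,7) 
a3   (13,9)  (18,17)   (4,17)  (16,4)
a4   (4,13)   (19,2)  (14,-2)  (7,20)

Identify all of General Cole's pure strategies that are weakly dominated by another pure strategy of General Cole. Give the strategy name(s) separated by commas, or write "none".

Gamma

Nothing dominates Alpha: Beta at a2 (15>0); Gamma at a1 (7>0); Delta at a1 (7>3).
Beta: no other strategy beats it everywhere (Alpha at a3 (17>9); Gamma at a1 (7>0); Delta at a1 (7>3)).
Gamma: dominated, since Beta does at least as well everywhere (a1: 7>0, a2: 0>-2, a3: 17=17, a4: 2>-2).
Delta is not dominated — it holds its own against Alpha at a4 (20>13); Beta at a2 (7>0); Gamma at a1 (3>0).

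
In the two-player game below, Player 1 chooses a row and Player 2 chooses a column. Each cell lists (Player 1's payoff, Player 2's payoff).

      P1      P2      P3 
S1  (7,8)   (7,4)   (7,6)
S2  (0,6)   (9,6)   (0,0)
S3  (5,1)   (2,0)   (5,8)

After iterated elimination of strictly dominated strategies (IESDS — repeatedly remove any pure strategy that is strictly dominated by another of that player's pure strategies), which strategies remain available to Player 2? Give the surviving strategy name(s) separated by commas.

For Player 1, S1 strictly dominates S3 on the remaining columns (P1: 7>5, P2: 7>2, P3: 7>5); eliminate S3.
Player 2's strategy P3 is strictly dominated by P1 (S1: 8>6, S2: 6>0) and is removed.
Among the remaining strategies, none is strictly dominated by another pure strategy of the same player, so the elimination stops.
Surviving strategies — Player 1: {S1, S2}; Player 2: {P1, P2}.

P1, P2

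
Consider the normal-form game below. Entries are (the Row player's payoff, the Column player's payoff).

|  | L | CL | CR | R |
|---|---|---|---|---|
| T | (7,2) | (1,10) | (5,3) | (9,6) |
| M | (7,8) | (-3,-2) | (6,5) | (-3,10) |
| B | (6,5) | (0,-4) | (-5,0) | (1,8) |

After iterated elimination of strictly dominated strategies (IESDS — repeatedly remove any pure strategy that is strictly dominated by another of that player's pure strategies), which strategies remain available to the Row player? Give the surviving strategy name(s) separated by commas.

The Row player's strategy B is strictly dominated by T (L: 7>6, CL: 1>0, CR: 5>-5, R: 9>1) and is removed.
For the Column player, R strictly dominates L on the remaining rows (T: 6>2, M: 10>8); eliminate L.
The Column player's strategy CR is strictly dominated by R (T: 6>3, M: 10>5) and is removed.
For the Row player, T strictly dominates M on the remaining columns (CL: 1>-3, R: 9>-3); eliminate M.
For the Column player, CL strictly dominates R on the remaining rows (T: 10>6); eliminate R.
Among the remaining strategies, none is strictly dominated by another pure strategy of the same player, so the elimination stops.
Surviving strategies — the Row player: {T}; the Column player: {CL}.

T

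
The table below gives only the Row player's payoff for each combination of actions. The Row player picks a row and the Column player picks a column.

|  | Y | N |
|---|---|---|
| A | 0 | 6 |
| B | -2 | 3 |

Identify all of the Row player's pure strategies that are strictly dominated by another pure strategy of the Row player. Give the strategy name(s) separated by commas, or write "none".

B

Nothing dominates A: B at Y (0>-2).
A strictly dominates B — Y: 0>-2, N: 6>3.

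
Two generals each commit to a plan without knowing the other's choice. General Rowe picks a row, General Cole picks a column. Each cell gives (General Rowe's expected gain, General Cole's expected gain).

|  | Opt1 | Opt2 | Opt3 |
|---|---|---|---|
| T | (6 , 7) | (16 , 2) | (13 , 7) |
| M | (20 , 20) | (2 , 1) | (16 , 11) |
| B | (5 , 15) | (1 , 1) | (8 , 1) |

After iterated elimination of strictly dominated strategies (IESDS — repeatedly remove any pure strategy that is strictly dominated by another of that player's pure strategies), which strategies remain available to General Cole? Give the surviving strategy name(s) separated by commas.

Opt1

General Rowe's strategy B is strictly dominated by T (Opt1: 6>5, Opt2: 16>1, Opt3: 13>8) and is removed.
Column Opt2 is eliminated: Opt1 beats it against every remaining row (T: 7>2, M: 20>1).
Row T is eliminated: M beats it against every remaining column (Opt1: 20>6, Opt3: 16>13).
General Cole's strategy Opt3 is strictly dominated by Opt1 (M: 20>11) and is removed.
Among the remaining strategies, none is strictly dominated by another pure strategy of the same player, so the elimination stops.
Surviving strategies — General Rowe: {M}; General Cole: {Opt1}.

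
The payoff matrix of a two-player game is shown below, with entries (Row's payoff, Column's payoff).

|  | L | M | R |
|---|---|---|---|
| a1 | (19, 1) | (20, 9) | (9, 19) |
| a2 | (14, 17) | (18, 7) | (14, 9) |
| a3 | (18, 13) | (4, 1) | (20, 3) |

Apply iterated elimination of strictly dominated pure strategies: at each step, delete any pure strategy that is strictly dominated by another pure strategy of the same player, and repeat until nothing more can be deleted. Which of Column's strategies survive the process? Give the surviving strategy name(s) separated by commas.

L, R

For Column, R strictly dominates M on the remaining rows (a1: 19>9, a2: 9>7, a3: 3>1); eliminate M.
Row a2 is eliminated: a3 beats it against every remaining column (L: 18>14, R: 20>14).
Among the remaining strategies, none is strictly dominated by another pure strategy of the same player, so the elimination stops.
Surviving strategies — Row: {a1, a3}; Column: {L, R}.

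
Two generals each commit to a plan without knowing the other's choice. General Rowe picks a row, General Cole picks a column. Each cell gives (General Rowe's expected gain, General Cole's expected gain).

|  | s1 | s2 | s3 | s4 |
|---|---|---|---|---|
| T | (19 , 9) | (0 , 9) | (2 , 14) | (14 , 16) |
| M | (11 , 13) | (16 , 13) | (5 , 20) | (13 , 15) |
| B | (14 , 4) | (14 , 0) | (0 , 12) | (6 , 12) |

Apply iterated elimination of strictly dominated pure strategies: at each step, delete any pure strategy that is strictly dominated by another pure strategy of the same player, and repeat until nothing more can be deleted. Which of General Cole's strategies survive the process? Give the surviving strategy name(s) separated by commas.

s3, s4

Column s1 is eliminated: s3 beats it against every remaining row (T: 14>9, M: 20>13, B: 12>4).
For General Rowe, M strictly dominates B on the remaining columns (s2: 16>14, s3: 5>0, s4: 13>6); eliminate B.
General Cole's strategy s2 is strictly dominated by s3 (T: 14>9, M: 20>13) and is removed.
Among the remaining strategies, none is strictly dominated by another pure strategy of the same player, so the elimination stops.
Surviving strategies — General Rowe: {T, M}; General Cole: {s3, s4}.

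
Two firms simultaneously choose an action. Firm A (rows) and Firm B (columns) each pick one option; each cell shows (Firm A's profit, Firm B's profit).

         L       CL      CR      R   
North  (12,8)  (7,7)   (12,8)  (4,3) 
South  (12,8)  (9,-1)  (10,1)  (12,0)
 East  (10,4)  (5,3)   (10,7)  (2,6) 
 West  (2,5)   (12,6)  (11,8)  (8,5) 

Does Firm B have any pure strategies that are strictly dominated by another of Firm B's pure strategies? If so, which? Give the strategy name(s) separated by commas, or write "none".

CL, R

Nothing dominates L: CL at North (8>7); CR at North (8=8); R at North (8>3).
CL: dominated, since CR does at least as well everywhere (North: 8>7, South: 1>-1, East: 7>3, West: 8>6).
Nothing dominates CR: L at North (8=8); CL at North (8>7); R at North (8>3).
R: dominated, since CR does at least as well everywhere (North: 8>3, South: 1>0, East: 7>6, West: 8>5).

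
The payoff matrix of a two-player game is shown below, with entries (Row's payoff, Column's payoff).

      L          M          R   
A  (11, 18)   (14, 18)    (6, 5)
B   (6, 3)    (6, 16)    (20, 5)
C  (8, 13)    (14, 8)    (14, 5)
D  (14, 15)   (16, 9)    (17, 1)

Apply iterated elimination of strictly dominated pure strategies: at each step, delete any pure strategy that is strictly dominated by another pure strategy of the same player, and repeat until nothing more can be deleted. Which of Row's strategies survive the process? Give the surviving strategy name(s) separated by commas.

Row A is eliminated: D beats it against every remaining column (L: 14>11, M: 16>14, R: 17>6).
Row's strategy C is strictly dominated by D (L: 14>8, M: 16>14, R: 17>14) and is removed.
For Column, M strictly dominates R on the remaining rows (B: 16>5, D: 9>1); eliminate R.
For Row, D strictly dominates B on the remaining columns (L: 14>6, M: 16>6); eliminate B.
Column's strategy M is strictly dominated by L (D: 15>9) and is removed.
Among the remaining strategies, none is strictly dominated by another pure strategy of the same player, so the elimination stops.
Surviving strategies — Row: {D}; Column: {L}.

D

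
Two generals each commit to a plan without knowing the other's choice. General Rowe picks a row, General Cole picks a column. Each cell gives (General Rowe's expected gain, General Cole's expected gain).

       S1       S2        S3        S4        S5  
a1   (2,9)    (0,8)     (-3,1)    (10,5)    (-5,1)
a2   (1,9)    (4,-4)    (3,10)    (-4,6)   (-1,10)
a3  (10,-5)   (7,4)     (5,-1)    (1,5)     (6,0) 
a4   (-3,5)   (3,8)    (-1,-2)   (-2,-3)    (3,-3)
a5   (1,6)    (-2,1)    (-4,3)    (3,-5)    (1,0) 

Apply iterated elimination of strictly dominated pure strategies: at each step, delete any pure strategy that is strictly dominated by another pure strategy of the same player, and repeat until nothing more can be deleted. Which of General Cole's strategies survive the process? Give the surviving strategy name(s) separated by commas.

S1, S2, S4

General Rowe's strategy a2 is strictly dominated by a3 (S1: 10>1, S2: 7>4, S3: 5>3, S4: 1>-4, S5: 6>-1) and is removed.
For General Rowe, a3 strictly dominates a4 on the remaining columns (S1: 10>-3, S2: 7>3, S3: 5>-1, S4: 1>-2, S5: 6>3); eliminate a4.
For General Cole, S2 strictly dominates S5 on the remaining rows (a1: 8>1, a3: 4>0, a5: 1>0); eliminate S5.
Row a5 is eliminated: a1 beats it against every remaining column (S1: 2>1, S2: 0>-2, S3: -3>-4, S4: 10>3).
General Cole's strategy S3 is strictly dominated by S2 (a1: 8>1, a3: 4>-1) and is removed.
Among the remaining strategies, none is strictly dominated by another pure strategy of the same player, so the elimination stops.
Surviving strategies — General Rowe: {a1, a3}; General Cole: {S1, S2, S4}.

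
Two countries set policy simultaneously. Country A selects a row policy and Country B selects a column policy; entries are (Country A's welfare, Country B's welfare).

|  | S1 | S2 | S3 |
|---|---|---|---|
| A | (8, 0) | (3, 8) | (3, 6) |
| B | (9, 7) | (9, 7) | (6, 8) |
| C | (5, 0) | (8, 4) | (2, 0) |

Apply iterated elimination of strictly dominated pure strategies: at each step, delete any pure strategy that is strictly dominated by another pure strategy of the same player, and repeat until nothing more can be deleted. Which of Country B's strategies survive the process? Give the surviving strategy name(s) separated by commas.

Row A is eliminated: B beats it against every remaining column (S1: 9>8, S2: 9>3, S3: 6>3).
Row C is eliminated: B beats it against every remaining column (S1: 9>5, S2: 9>8, S3: 6>2).
Column S1 is eliminated: S3 beats it against every remaining row (B: 8>7).
Country B's strategy S2 is strictly dominated by S3 (B: 8>7) and is removed.
Among the remaining strategies, none is strictly dominated by another pure strategy of the same player, so the elimination stops.
Surviving strategies — Country A: {B}; Country B: {S3}.

S3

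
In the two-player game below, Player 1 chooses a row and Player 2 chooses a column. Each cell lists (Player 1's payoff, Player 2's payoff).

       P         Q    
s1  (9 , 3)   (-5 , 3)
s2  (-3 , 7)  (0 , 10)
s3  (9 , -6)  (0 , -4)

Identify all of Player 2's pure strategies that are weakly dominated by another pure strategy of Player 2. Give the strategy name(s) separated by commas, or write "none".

P

Q weakly dominates P — s1: 3=3, s2: 10>7, s3: -4>-6.
Q is not dominated — it holds its own against P at s2 (10>7).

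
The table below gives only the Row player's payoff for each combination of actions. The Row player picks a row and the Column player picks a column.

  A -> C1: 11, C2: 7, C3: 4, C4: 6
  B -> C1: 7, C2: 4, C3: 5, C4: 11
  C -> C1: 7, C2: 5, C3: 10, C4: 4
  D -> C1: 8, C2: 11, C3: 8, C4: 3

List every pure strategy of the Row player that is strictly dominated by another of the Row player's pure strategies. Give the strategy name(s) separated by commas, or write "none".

none

Nothing dominates A: B at C1 (11>7); C at C1 (11>7); D at C1 (11>8).
B: no other strategy beats it everywhere (A at C3 (5>4); C at C1 (7=7); D at C4 (11>3)).
C is not dominated — it holds its own against A at C3 (10>4); B at C1 (7=7); D at C3 (10>8).
Nothing dominates D: A at C2 (11>7); B at C1 (8>7); C at C1 (8>7).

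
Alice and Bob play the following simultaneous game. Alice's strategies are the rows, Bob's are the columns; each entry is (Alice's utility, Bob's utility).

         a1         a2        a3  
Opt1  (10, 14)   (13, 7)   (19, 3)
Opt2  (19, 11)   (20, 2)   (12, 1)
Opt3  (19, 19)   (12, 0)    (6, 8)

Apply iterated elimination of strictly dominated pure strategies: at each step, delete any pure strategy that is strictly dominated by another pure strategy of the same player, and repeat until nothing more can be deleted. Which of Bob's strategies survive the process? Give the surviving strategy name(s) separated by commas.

Bob's strategy a2 is strictly dominated by a1 (Opt1: 14>7, Opt2: 11>2, Opt3: 19>0) and is removed.
For Bob, a1 strictly dominates a3 on the remaining rows (Opt1: 14>3, Opt2: 11>1, Opt3: 19>8); eliminate a3.
Alice's strategy Opt1 is strictly dominated by Opt2 (a1: 19>10) and is removed.
Among the remaining strategies, none is strictly dominated by another pure strategy of the same player, so the elimination stops.
Surviving strategies — Alice: {Opt2, Opt3}; Bob: {a1}.

a1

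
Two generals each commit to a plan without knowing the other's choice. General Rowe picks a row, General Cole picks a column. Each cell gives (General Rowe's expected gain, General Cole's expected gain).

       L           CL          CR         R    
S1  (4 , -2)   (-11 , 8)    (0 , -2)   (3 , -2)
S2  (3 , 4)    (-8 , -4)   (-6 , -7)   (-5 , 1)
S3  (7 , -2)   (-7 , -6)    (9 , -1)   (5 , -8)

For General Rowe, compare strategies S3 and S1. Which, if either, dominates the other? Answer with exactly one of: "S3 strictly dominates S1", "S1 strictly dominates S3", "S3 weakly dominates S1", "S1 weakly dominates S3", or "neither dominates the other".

S3's payoffs vs S1's, by General Cole's action — L: 7>4, CL: -7>-11, CR: 9>0, R: 5>3.
Every comparison favours S3, so S3 strictly dominates S1.

S3 strictly dominates S1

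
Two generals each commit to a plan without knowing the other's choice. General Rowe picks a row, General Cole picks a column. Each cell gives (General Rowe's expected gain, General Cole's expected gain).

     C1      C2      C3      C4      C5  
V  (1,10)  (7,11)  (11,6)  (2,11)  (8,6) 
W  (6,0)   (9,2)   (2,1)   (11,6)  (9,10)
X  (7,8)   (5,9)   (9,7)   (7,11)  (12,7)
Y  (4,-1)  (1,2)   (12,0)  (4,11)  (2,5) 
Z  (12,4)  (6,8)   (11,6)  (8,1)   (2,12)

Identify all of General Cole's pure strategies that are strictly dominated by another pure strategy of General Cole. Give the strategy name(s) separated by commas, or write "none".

C1 is strictly dominated by C2 (V: 11>10, W: 2>0, X: 9>8, Y: 2>-1, Z: 8>4).
C2 is not dominated — it holds its own against C1 at V (11>10); C3 at V (11>6); C4 at V (11=11); C5 at V (11>6).
C3: dominated, since C2 does at least as well everywhere (V: 11>6, W: 2>1, X: 9>7, Y: 2>0, Z: 8>6).
C4: no other strategy beats it everywhere (C1 at V (11>10); C2 at V (11=11); C3 at V (11>6); C5 at V (11>6)).
C5 is not dominated — it holds its own against C1 at W (10>0); C2 at W (10>2); C3 at V (6=6); C4 at W (10>6).

C1, C3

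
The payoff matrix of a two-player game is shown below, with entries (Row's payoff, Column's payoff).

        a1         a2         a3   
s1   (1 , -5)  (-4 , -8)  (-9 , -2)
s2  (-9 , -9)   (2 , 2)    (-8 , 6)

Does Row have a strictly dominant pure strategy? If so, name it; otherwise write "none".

none

s1 fails to dominate s2 at a2 (-4<2).
s2 fails to dominate s1 at a1 (-9<1).
No single strategy dominates all the others.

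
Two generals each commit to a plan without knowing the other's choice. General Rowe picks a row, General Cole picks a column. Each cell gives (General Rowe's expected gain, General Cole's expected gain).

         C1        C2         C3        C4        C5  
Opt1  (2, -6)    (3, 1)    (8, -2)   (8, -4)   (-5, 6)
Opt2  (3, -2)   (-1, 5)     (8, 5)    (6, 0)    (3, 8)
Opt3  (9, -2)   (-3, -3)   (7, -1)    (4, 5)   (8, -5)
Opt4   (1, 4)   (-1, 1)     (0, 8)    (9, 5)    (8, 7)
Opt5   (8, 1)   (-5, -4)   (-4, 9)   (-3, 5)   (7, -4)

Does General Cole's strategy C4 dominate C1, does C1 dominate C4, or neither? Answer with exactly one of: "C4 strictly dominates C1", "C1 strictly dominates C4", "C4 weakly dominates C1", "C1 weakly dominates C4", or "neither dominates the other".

Compare C4 to C1 across each choice by General Rowe: Opt1: -4>-6, Opt2: 0>-2, Opt3: 5>-2, Opt4: 5>4, Opt5: 5>1.
Every comparison favours C4, so C4 strictly dominates C1.

C4 strictly dominates C1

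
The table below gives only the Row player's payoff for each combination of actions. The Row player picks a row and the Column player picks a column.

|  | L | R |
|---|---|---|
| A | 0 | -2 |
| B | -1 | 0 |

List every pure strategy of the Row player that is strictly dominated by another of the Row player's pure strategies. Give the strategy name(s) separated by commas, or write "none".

A is not dominated — it holds its own against B at L (0>-1).
Nothing dominates B: A at R (0>-2).

none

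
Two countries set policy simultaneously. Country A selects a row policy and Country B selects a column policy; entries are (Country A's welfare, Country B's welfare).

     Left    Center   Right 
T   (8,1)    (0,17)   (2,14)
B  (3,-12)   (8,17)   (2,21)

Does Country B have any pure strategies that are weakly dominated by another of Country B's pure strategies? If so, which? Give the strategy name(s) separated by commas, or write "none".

Center weakly dominates Left — T: 17>1, B: 17>-12.
Nothing dominates Center: Left at T (17>1); Right at T (17>14).
Right is not dominated — it holds its own against Left at T (14>1); Center at B (21>17).

Left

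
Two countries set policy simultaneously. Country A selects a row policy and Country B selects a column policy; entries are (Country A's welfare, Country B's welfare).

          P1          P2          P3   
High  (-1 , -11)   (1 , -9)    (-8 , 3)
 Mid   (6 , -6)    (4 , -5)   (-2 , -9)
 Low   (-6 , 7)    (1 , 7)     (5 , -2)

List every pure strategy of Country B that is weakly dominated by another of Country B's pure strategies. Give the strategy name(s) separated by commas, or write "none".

P2 weakly dominates P1 — High: -9>-11, Mid: -5>-6, Low: 7=7.
P2 is not dominated — it holds its own against P1 at High (-9>-11); P3 at Mid (-5>-9).
Nothing dominates P3: P1 at High (3>-11); P2 at High (3>-9).

P1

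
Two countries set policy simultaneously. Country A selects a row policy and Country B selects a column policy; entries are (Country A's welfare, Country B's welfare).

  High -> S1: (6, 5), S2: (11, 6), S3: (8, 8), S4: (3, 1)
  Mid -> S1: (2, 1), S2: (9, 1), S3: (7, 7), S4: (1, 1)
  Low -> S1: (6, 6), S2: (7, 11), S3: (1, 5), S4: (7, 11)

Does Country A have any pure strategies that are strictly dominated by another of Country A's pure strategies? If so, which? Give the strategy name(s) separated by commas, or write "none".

High is not dominated — it holds its own against Mid at S1 (6>2); Low at S1 (6=6).
Mid is strictly dominated by High (S1: 6>2, S2: 11>9, S3: 8>7, S4: 3>1).
Low is not dominated — it holds its own against High at S1 (6=6); Mid at S1 (6>2).

Mid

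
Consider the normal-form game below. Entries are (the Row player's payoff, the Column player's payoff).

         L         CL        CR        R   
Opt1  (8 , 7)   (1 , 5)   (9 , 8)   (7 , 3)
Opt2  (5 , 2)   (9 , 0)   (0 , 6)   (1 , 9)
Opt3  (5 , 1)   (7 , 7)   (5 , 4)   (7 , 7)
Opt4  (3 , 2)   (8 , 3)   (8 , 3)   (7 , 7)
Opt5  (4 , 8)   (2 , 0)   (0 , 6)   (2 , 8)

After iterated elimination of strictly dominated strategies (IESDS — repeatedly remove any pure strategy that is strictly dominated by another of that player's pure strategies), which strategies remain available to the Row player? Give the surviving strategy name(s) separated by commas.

Opt1, Opt2, Opt3, Opt4

The Row player's strategy Opt5 is strictly dominated by Opt3 (L: 5>4, CL: 7>2, CR: 5>0, R: 7>2) and is removed.
For the Column player, CR strictly dominates L on the remaining rows (Opt1: 8>7, Opt2: 6>2, Opt3: 4>1, Opt4: 3>2); eliminate L.
Among the remaining strategies, none is strictly dominated by another pure strategy of the same player, so the elimination stops.
Surviving strategies — the Row player: {Opt1, Opt2, Opt3, Opt4}; the Column player: {CL, CR, R}.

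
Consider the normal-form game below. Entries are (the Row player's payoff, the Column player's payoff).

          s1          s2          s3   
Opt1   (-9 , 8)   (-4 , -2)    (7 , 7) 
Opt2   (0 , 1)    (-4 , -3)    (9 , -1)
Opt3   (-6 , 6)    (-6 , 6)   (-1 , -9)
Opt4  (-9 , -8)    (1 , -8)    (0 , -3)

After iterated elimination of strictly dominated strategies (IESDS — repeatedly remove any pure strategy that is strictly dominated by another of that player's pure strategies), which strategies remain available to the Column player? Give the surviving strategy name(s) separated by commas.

s1

For the Row player, Opt2 strictly dominates Opt3 on the remaining columns (s1: 0>-6, s2: -4>-6, s3: 9>-1); eliminate Opt3.
Column s2 is eliminated: s3 beats it against every remaining row (Opt1: 7>-2, Opt2: -1>-3, Opt4: -3>-8).
Row Opt1 is eliminated: Opt2 beats it against every remaining column (s1: 0>-9, s3: 9>7).
The Row player's strategy Opt4 is strictly dominated by Opt2 (s1: 0>-9, s3: 9>0) and is removed.
The Column player's strategy s3 is strictly dominated by s1 (Opt2: 1>-1) and is removed.
Among the remaining strategies, none is strictly dominated by another pure strategy of the same player, so the elimination stops.
Surviving strategies — the Row player: {Opt2}; the Column player: {s1}.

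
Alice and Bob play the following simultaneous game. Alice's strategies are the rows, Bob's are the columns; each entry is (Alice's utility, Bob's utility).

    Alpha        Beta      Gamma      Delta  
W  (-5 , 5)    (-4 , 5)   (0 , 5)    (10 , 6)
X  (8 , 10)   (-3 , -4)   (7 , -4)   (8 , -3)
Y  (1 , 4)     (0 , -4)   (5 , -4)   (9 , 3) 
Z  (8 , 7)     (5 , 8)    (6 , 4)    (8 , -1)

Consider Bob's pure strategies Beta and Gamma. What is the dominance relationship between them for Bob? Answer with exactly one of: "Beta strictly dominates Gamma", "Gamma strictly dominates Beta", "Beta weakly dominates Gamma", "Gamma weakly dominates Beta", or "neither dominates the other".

Compare Beta to Gamma across each opponent action: W: 5=5, X: -4=-4, Y: -4=-4, Z: 8>4.
Beta is at least as good everywhere and strictly better somewhere (tied only at W, X, Y), so Beta weakly but not strictly dominates Gamma.

Beta weakly dominates Gamma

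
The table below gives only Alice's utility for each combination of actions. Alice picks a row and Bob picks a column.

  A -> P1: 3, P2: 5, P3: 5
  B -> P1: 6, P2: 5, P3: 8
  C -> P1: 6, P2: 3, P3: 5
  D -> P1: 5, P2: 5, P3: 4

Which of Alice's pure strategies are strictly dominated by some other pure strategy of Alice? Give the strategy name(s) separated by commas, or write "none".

none

A: no other strategy beats it everywhere (B at P2 (5=5); C at P2 (5>3); D at P2 (5=5)).
B: no other strategy beats it everywhere (A at P1 (6>3); C at P1 (6=6); D at P1 (6>5)).
Nothing dominates C: A at P1 (6>3); B at P1 (6=6); D at P1 (6>5).
D is not dominated — it holds its own against A at P1 (5>3); B at P2 (5=5); C at P2 (5>3).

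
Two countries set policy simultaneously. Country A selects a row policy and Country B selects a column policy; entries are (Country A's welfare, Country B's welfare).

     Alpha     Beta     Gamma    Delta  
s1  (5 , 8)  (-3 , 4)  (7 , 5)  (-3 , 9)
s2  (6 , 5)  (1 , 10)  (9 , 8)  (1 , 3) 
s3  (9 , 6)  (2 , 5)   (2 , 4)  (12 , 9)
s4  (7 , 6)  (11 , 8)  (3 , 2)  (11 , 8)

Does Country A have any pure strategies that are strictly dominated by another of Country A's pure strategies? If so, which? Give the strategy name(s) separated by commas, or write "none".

s1

s2 strictly dominates s1 — Alpha: 6>5, Beta: 1>-3, Gamma: 9>7, Delta: 1>-3.
Nothing dominates s2: s1 at Alpha (6>5); s3 at Gamma (9>2); s4 at Gamma (9>3).
s3: no other strategy beats it everywhere (s1 at Alpha (9>5); s2 at Alpha (9>6); s4 at Alpha (9>7)).
s4: no other strategy beats it everywhere (s1 at Alpha (7>5); s2 at Alpha (7>6); s3 at Beta (11>2)).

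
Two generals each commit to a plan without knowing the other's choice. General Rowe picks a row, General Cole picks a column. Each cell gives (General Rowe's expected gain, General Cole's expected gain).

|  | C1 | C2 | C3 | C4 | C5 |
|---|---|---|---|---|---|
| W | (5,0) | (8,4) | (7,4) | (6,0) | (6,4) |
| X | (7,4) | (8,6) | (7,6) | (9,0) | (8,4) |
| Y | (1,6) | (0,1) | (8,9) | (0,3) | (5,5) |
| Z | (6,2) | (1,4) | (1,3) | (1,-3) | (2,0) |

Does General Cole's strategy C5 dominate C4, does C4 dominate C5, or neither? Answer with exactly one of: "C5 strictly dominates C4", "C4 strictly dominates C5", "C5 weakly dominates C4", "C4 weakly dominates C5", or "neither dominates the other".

C5 strictly dominates C4

Compare C5 to C4 across each choice by General Rowe: W: 4>0, X: 4>0, Y: 5>3, Z: 0>-3.
C5 gives a strictly higher payoff against each choice by General Rowe, so C5 strictly dominates C4.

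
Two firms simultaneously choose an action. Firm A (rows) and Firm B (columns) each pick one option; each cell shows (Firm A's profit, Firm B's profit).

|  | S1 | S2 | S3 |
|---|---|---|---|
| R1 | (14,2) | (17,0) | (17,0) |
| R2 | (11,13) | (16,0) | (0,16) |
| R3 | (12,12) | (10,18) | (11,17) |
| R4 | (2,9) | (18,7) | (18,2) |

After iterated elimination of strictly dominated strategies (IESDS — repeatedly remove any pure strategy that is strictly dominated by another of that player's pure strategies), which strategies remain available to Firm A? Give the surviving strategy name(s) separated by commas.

R1

Firm A's strategy R2 is strictly dominated by R1 (S1: 14>11, S2: 17>16, S3: 17>0) and is removed.
Row R3 is eliminated: R1 beats it against every remaining column (S1: 14>12, S2: 17>10, S3: 17>11).
Column S2 is eliminated: S1 beats it against every remaining row (R1: 2>0, R4: 9>7).
For Firm B, S1 strictly dominates S3 on the remaining rows (R1: 2>0, R4: 9>2); eliminate S3.
For Firm A, R1 strictly dominates R4 on the remaining columns (S1: 14>2); eliminate R4.
Among the remaining strategies, none is strictly dominated by another pure strategy of the same player, so the elimination stops.
Surviving strategies — Firm A: {R1}; Firm B: {S1}.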